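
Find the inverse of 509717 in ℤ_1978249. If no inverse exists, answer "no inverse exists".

no inverse exists

Compute gcd(509717, 1978249):
1978249 = 3×509717 + 449098
509717 = 1×449098 + 60619
449098 = 7×60619 + 24765
60619 = 2×24765 + 11089
24765 = 2×11089 + 2587
11089 = 4×2587 + 741
2587 = 3×741 + 364
741 = 2×364 + 13
364 = 28×13 + 0
Since gcd = 13 > 1, 509717 is not a unit mod 1978249.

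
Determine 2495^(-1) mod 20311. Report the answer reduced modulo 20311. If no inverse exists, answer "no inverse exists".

11226

Extended Euclidean algorithm:
20311 = 8×2495 + 351
2495 = 7×351 + 38
351 = 9×38 + 9
38 = 4×9 + 2
9 = 4×2 + 1
2 = 2×1 + 0
The gcd is 1. Working backward:
1 = 9 − 4·2
1 = −4·38 + 17·9
1 = 17·351 − 157·38
1 = −157·2495 + 1116·351
1 = 1116·20311 − 9085·2495
Thus 2495·(-9085) ≡ 1 (mod 20311); reducing, -9085 mod 20311 = 11226.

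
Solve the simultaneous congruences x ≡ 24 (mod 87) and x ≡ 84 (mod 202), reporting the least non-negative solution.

12204

Write x = 24 + 87·k. Then 87·k ≡ 84 − 24 ≡ 60 (mod 202).
Need 87⁻¹ mod 202. Extended Euclid on (202, 87):
202 = 2·87 + 28
87 = 3·28 + 3
28 = 9·3 + 1
3 = 3·1 + 0
Back-substitute:
1 = 28 − 9·3
1 = −9·87 + 28·28
1 = 28·202 − 65·87
87⁻¹ ≡ 137 (mod 202), so k ≡ 137·60 ≡ 140 (mod 202).
x = 24 + 87·140 = 12204.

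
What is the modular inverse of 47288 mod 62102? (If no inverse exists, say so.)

no inverse exists

Compute gcd(47288, 62102):
62102 = 1×47288 + 14814
47288 = 3×14814 + 2846
14814 = 5×2846 + 584
2846 = 4×584 + 510
584 = 1×510 + 74
510 = 6×74 + 66
74 = 1×66 + 8
66 = 8×8 + 2
8 = 4×2 + 0
Since gcd = 2 > 1, 47288 is not a unit mod 62102.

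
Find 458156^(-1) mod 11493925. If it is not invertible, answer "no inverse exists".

Run Euclid on (11493925, 458156):
11493925 = 25·458156 + 40025
458156 = 11·40025 + 17881
40025 = 2·17881 + 4263
17881 = 4·4263 + 829
4263 = 5·829 + 118
829 = 7·118 + 3
118 = 39·3 + 1
3 = 3·1 + 0
The gcd is 1. Working backward:
1 = 118 − 39·3
1 = −39·829 + 274·118
1 = 274·4263 − 1409·829
1 = −1409·17881 + 5910·4263
1 = 5910·40025 − 13229·17881
1 = −13229·458156 + 151429·40025
1 = 151429·11493925 − 3798954·458156
So 458156·(-3798954) ≡ 1 (mod 11493925), and -3798954 ≡ 7694971 (mod 11493925).

7694971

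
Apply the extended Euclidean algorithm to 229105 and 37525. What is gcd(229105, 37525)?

Apply Euclid's algorithm to 229105 and 37525:
229105 = 6*37525 + 3955
37525 = 9*3955 + 1930
3955 = 2*1930 + 95
1930 = 20*95 + 30
95 = 3*30 + 5
30 = 6*5 + 0
gcd(229105, 37525) = 5.
Back-substituting:
5 = 95 − 3·30
5 = −3·1930 + 61·95
5 = 61·3955 − 125·1930
5 = −125·37525 + 1186·3955
5 = 1186·229105 − 7241·37525
So 5 = (1186)·229105 + (-7241)·37525.

5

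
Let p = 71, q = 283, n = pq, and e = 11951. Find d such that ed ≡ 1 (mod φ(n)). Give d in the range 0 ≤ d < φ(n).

φ(n) = (p−1)(q−1) = 70·282 = 19740.
Need d with 11951·d ≡ 1 (mod 19740). Apply the extended Euclidean algorithm:
19740 = 1*11951 + 7789
11951 = 1*7789 + 4162
7789 = 1*4162 + 3627
4162 = 1*3627 + 535
3627 = 6*535 + 417
535 = 1*417 + 118
417 = 3*118 + 63
118 = 1*63 + 55
63 = 1*55 + 8
55 = 6*8 + 7
8 = 1*7 + 1
7 = 7*1 + 0
Back-substitute:
1 = 8 − 7
1 = −55 + 7·8
1 = 7·63 − 8·55
1 = −8·118 + 15·63
1 = 15·417 − 53·118
1 = −53·535 + 68·417
1 = 68·3627 − 461·535
1 = −461·4162 + 529·3627
1 = 529·7789 − 990·4162
1 = −990·11951 + 1519·7789
1 = 1519·19740 − 2509·11951
So 11951·(-2509) ≡ 1 (mod 19740), hence d ≡ -2509 ≡ 17231 (mod 19740).

17231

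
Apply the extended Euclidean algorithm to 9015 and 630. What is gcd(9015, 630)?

Apply Euclid's algorithm to 9015 and 630:
9015 = 14*630 + 195
630 = 3*195 + 45
195 = 4*45 + 15
45 = 3*15 + 0
gcd(9015, 630) = 15.
Express as a combination:
15 = 195 − 4·45
15 = −4·630 + 13·195
15 = 13·9015 − 186·630
So 15 = (13)·9015 + (-186)·630.

15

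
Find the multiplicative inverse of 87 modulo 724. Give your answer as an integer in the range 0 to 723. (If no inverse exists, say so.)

491

Apply the Euclidean algorithm to 724 and 87:
724 = 8·87 + 28
87 = 3·28 + 3
28 = 9·3 + 1
3 = 3·1 + 0
gcd = 1, so the inverse exists. Back-substitute:
1 = 28 − 9·3
1 = −9·87 + 28·28
1 = 28·724 − 233·87
Hence 87⁻¹ ≡ -233 ≡ 491 (mod 724).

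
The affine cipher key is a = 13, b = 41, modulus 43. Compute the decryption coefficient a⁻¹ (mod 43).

Extended Euclidean algorithm:
43 = 3·13 + 4
13 = 3·4 + 1
4 = 4·1 + 0
The gcd is 1. Working backward:
1 = 13 − 3·4
1 = −3·43 + 10·13
So 13·10 ≡ 1 (mod 43).

10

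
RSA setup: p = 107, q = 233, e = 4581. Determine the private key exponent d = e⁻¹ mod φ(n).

5277

φ(n) = (p−1)(q−1) = 106·232 = 24592.
Need d with 4581·d ≡ 1 (mod 24592). Apply the extended Euclidean algorithm:
24592 = 5·4581 + 1687
4581 = 2·1687 + 1207
1687 = 1·1207 + 480
1207 = 2·480 + 247
480 = 1·247 + 233
247 = 1·233 + 14
233 = 16·14 + 9
14 = 1·9 + 5
9 = 1·5 + 4
5 = 1·4 + 1
4 = 4·1 + 0
Back-substitute:
1 = 5 − 4
1 = −9 + 2·5
1 = 2·14 − 3·9
1 = −3·233 + 50·14
1 = 50·247 − 53·233
1 = −53·480 + 103·247
1 = 103·1207 − 259·480
1 = −259·1687 + 362·1207
1 = 362·4581 − 983·1687
1 = −983·24592 + 5277·4581
So 4581·5277 ≡ 1 (mod 24592), hence d = 5277.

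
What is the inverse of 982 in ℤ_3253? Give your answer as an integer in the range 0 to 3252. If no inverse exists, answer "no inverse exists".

1600

Run Euclid on (3253, 982):
3253 = 3*982 + 307
982 = 3*307 + 61
307 = 5*61 + 2
61 = 30*2 + 1
2 = 2*1 + 0
Since gcd(982, 3253) = 1, back-substitute to write 1 as a combination:
1 = 61 − 30·2
1 = −30·307 + 151·61
1 = 151·982 − 483·307
1 = −483·3253 + 1600·982
So 982·1600 ≡ 1 (mod 3253).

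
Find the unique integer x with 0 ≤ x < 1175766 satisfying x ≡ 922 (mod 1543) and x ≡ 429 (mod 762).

Write x = 922 + 1543·k. Then 1543·k ≡ 429 − 922 ≡ 269 (mod 762).
Need 1543⁻¹ mod 762. Extended Euclid on (762, 19):
762 = 40*19 + 2
19 = 9*2 + 1
2 = 2*1 + 0
Back-substitute:
1 = 19 − 9·2
1 = −9·762 + 361·19
1543⁻¹ ≡ 361 (mod 762), so k ≡ 361·269 ≡ 335 (mod 762).
x = 922 + 1543·335 = 517827.

517827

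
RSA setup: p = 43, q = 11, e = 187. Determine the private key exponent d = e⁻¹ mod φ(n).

283

φ(n) = (p−1)(q−1) = 42·10 = 420.
Need d with 187·d ≡ 1 (mod 420). Apply the extended Euclidean algorithm:
420 = 2·187 + 46
187 = 4·46 + 3
46 = 15·3 + 1
3 = 3·1 + 0
Back-substitute:
1 = 46 − 15·3
1 = −15·187 + 61·46
1 = 61·420 − 137·187
So 187·(-137) ≡ 1 (mod 420), hence d ≡ -137 ≡ 283 (mod 420).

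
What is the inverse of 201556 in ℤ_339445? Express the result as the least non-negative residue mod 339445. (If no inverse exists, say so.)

gcd(339445, 201556) by repeated division:
339445 = 1×201556 + 137889
201556 = 1×137889 + 63667
137889 = 2×63667 + 10555
63667 = 6×10555 + 337
10555 = 31×337 + 108
337 = 3×108 + 13
108 = 8×13 + 4
13 = 3×4 + 1
4 = 4×1 + 0
The gcd is 1. Working backward:
1 = 13 − 3·4
1 = −3·108 + 25·13
1 = 25·337 − 78·108
1 = −78·10555 + 2443·337
1 = 2443·63667 − 14736·10555
1 = −14736·137889 + 31915·63667
1 = 31915·201556 − 46651·137889
1 = −46651·339445 + 78566·201556
So 201556·78566 ≡ 1 (mod 339445).

78566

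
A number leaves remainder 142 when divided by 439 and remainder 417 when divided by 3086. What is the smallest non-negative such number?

Write x = 142 + 439·k. Then 439·k ≡ 417 − 142 ≡ 275 (mod 3086).
Need 439⁻¹ mod 3086. Extended Euclid on (3086, 439):
3086 = 7*439 + 13
439 = 33*13 + 10
13 = 1*10 + 3
10 = 3*3 + 1
3 = 3*1 + 0
Back-substitute:
1 = 10 − 3·3
1 = −3·13 + 4·10
1 = 4·439 − 135·13
1 = −135·3086 + 949·439
439⁻¹ ≡ 949 (mod 3086), so k ≡ 949·275 ≡ 1751 (mod 3086).
x = 142 + 439·1751 = 768831.

768831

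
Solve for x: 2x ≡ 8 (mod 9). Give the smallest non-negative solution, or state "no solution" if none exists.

4

First find gcd(2, 9):
9 = 4*2 + 1
2 = 2*1 + 0
gcd = 1, so a unique solution mod 9 exists.
Back-substitute for the Bézout coefficients:
1 = 9 − 4·2
So 2·(-4) ≡ 1 (mod 9), giving 2⁻¹ ≡ 5.
x ≡ 2⁻¹·8 ≡ 5·8 ≡ 4 (mod 9).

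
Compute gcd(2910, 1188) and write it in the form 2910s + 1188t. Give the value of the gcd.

6

Repeated division:
2910 = 2×1188 + 534
1188 = 2×534 + 120
534 = 4×120 + 54
120 = 2×54 + 12
54 = 4×12 + 6
12 = 2×6 + 0
gcd(2910, 1188) = 6.
Express as a combination:
6 = 54 − 4·12
6 = −4·120 + 9·54
6 = 9·534 − 40·120
6 = −40·1188 + 89·534
6 = 89·2910 − 218·1188
So 6 = (89)·2910 + (-218)·1188.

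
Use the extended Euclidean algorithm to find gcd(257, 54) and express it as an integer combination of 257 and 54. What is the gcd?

1

Repeated division:
257 = 4·54 + 41
54 = 1·41 + 13
41 = 3·13 + 2
13 = 6·2 + 1
2 = 2·1 + 0
gcd(257, 54) = 1.
Working backward:
1 = 13 − 6·2
1 = −6·41 + 19·13
1 = 19·54 − 25·41
1 = −25·257 + 119·54
So 1 = (-25)·257 + (119)·54.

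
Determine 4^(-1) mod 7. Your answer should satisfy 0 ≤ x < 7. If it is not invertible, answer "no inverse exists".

2

Extended Euclidean algorithm:
7 = 1·4 + 3
4 = 1·3 + 1
3 = 3·1 + 0
gcd = 1, so the inverse exists. Back-substitute:
1 = 4 − 3
1 = −7 + 2·4
So 4·2 ≡ 1 (mod 7).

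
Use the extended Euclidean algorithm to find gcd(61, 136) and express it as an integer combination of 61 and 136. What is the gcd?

Apply Euclid's algorithm to 136 and 61:
136 = 2*61 + 14
61 = 4*14 + 5
14 = 2*5 + 4
5 = 1*4 + 1
4 = 4*1 + 0
gcd(61, 136) = 1.
Express as a combination:
1 = 5 − 4
1 = −14 + 3·5
1 = 3·61 − 13·14
1 = −13·136 + 29·61
So 1 = (-13)·136 + (29)·61.

1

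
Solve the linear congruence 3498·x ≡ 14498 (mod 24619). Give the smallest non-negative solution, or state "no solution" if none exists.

First find gcd(3498, 24619):
24619 = 7·3498 + 133
3498 = 26·133 + 40
133 = 3·40 + 13
40 = 3·13 + 1
13 = 13·1 + 0
gcd = 1, so a unique solution mod 24619 exists.
Back-substitute for the Bézout coefficients:
1 = 40 − 3·13
1 = −3·133 + 10·40
1 = 10·3498 − 263·133
1 = −263·24619 + 1851·3498
So 3498·(1851) ≡ 1 (mod 24619), giving 3498⁻¹ ≡ 1851.
x ≡ 3498⁻¹·14498 ≡ 1851·14498 ≡ 1088 (mod 24619).

1088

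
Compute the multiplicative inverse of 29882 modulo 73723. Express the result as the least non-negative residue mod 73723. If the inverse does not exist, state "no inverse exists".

gcd(73723, 29882) by repeated division:
73723 = 2·29882 + 13959
29882 = 2·13959 + 1964
13959 = 7·1964 + 211
1964 = 9·211 + 65
211 = 3·65 + 16
65 = 4·16 + 1
16 = 16·1 + 0
gcd = 1, so the inverse exists. Back-substitute:
1 = 65 − 4·16
1 = −4·211 + 13·65
1 = 13·1964 − 121·211
1 = −121·13959 + 860·1964
1 = 860·29882 − 1841·13959
1 = −1841·73723 + 4542·29882
So 29882·4542 ≡ 1 (mod 73723).

4542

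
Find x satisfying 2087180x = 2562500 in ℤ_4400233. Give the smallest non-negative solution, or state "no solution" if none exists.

First find gcd(2087180, 4400233):
4400233 = 2*2087180 + 225873
2087180 = 9*225873 + 54323
225873 = 4*54323 + 8581
54323 = 6*8581 + 2837
8581 = 3*2837 + 70
2837 = 40*70 + 37
70 = 1*37 + 33
37 = 1*33 + 4
33 = 8*4 + 1
4 = 4*1 + 0
gcd = 1, so a unique solution mod 4400233 exists.
Back-substitute for the Bézout coefficients:
1 = 33 − 8·4
1 = −8·37 + 9·33
1 = 9·70 − 17·37
1 = −17·2837 + 689·70
1 = 689·8581 − 2084·2837
1 = −2084·54323 + 13193·8581
1 = 13193·225873 − 54856·54323
1 = −54856·2087180 + 506897·225873
1 = 506897·4400233 − 1068650·2087180
So 2087180·(-1068650) ≡ 1 (mod 4400233), giving 2087180⁻¹ ≡ 3331583.
x ≡ 2087180⁻¹·2562500 ≡ 3331583·2562500 ≡ 3379055 (mod 4400233).

3379055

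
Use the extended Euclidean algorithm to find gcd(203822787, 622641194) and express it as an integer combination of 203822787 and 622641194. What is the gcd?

Repeated division:
622641194 = 3*203822787 + 11172833
203822787 = 18*11172833 + 2711793
11172833 = 4*2711793 + 325661
2711793 = 8*325661 + 106505
325661 = 3*106505 + 6146
106505 = 17*6146 + 2023
6146 = 3*2023 + 77
2023 = 26*77 + 21
77 = 3*21 + 14
21 = 1*14 + 7
14 = 2*7 + 0
gcd(203822787, 622641194) = 7.
Working backward:
7 = 21 − 14
7 = −77 + 4·21
7 = 4·2023 − 105·77
7 = −105·6146 + 319·2023
7 = 319·106505 − 5528·6146
7 = −5528·325661 + 16903·106505
7 = 16903·2711793 − 140752·325661
7 = −140752·11172833 + 579911·2711793
7 = 579911·203822787 − 10579150·11172833
7 = −10579150·622641194 + 32317361·203822787
So 7 = (-10579150)·622641194 + (32317361)·203822787.

7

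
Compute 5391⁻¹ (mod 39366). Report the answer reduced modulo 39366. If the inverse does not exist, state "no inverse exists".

Euclidean algorithm on 39366, 5391:
39366 = 7×5391 + 1629
5391 = 3×1629 + 504
1629 = 3×504 + 117
504 = 4×117 + 36
117 = 3×36 + 9
36 = 4×9 + 0
Since gcd = 9 > 1, 5391 is not a unit mod 39366.

no inverse exists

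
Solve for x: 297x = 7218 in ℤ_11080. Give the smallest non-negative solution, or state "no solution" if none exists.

8754

First find gcd(297, 11080):
11080 = 37×297 + 91
297 = 3×91 + 24
91 = 3×24 + 19
24 = 1×19 + 5
19 = 3×5 + 4
5 = 1×4 + 1
4 = 4×1 + 0
gcd = 1, so a unique solution mod 11080 exists.
Back-substitute for the Bézout coefficients:
1 = 5 − 4
1 = −19 + 4·5
1 = 4·24 − 5·19
1 = −5·91 + 19·24
1 = 19·297 − 62·91
1 = −62·11080 + 2313·297
So 297·(2313) ≡ 1 (mod 11080), giving 297⁻¹ ≡ 2313.
x ≡ 297⁻¹·7218 ≡ 2313·7218 ≡ 8754 (mod 11080).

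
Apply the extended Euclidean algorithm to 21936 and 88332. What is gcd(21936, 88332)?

12

Apply Euclid's algorithm to 88332 and 21936:
88332 = 4*21936 + 588
21936 = 37*588 + 180
588 = 3*180 + 48
180 = 3*48 + 36
48 = 1*36 + 12
36 = 3*12 + 0
gcd(21936, 88332) = 12.
Back-substituting:
12 = 48 − 36
12 = −180 + 4·48
12 = 4·588 − 13·180
12 = −13·21936 + 485·588
12 = 485·88332 − 1953·21936
So 12 = (485)·88332 + (-1953)·21936.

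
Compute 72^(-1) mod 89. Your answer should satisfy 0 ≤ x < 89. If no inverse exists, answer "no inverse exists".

68

gcd(89, 72) by repeated division:
89 = 1×72 + 17
72 = 4×17 + 4
17 = 4×4 + 1
4 = 4×1 + 0
gcd = 1, so the inverse exists. Back-substitute:
1 = 17 − 4·4
1 = −4·72 + 17·17
1 = 17·89 − 21·72
Thus 72·(-21) ≡ 1 (mod 89); reducing, -21 mod 89 = 68.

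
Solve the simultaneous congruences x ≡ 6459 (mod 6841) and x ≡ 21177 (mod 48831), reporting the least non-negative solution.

100466544

Write x = 6459 + 6841·k. Then 6841·k ≡ 21177 − 6459 ≡ 14718 (mod 48831).
Need 6841⁻¹ mod 48831. Extended Euclid on (48831, 6841):
48831 = 7*6841 + 944
6841 = 7*944 + 233
944 = 4*233 + 12
233 = 19*12 + 5
12 = 2*5 + 2
5 = 2*2 + 1
2 = 2*1 + 0
Back-substitute:
1 = 5 − 2·2
1 = −2·12 + 5·5
1 = 5·233 − 97·12
1 = −97·944 + 393·233
1 = 393·6841 − 2848·944
1 = −2848·48831 + 20329·6841
6841⁻¹ ≡ 20329 (mod 48831), so k ≡ 20329·14718 ≡ 14685 (mod 48831).
x = 6459 + 6841·14685 = 100466544.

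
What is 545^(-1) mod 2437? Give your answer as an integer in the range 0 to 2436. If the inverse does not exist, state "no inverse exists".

gcd(2437, 545) by repeated division:
2437 = 4×545 + 257
545 = 2×257 + 31
257 = 8×31 + 9
31 = 3×9 + 4
9 = 2×4 + 1
4 = 4×1 + 0
Since gcd(545, 2437) = 1, back-substitute to write 1 as a combination:
1 = 9 − 2·4
1 = −2·31 + 7·9
1 = 7·257 − 58·31
1 = −58·545 + 123·257
1 = 123·2437 − 550·545
Hence 545⁻¹ ≡ -550 ≡ 1887 (mod 2437).

1887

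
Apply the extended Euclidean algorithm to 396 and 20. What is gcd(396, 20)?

Euclidean algorithm:
396 = 19×20 + 16
20 = 1×16 + 4
16 = 4×4 + 0
gcd(396, 20) = 4.
Working backward:
4 = 20 − 16
4 = −396 + 20·20
So 4 = (-1)·396 + (20)·20.

4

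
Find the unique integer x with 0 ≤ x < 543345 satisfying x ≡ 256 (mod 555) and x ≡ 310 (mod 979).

361561

Write x = 256 + 555·k. Then 555·k ≡ 310 − 256 ≡ 54 (mod 979).
Need 555⁻¹ mod 979. Extended Euclid on (979, 555):
979 = 1*555 + 424
555 = 1*424 + 131
424 = 3*131 + 31
131 = 4*31 + 7
31 = 4*7 + 3
7 = 2*3 + 1
3 = 3*1 + 0
Back-substitute:
1 = 7 − 2·3
1 = −2·31 + 9·7
1 = 9·131 − 38·31
1 = −38·424 + 123·131
1 = 123·555 − 161·424
1 = −161·979 + 284·555
555⁻¹ ≡ 284 (mod 979), so k ≡ 284·54 ≡ 651 (mod 979).
x = 256 + 555·651 = 361561.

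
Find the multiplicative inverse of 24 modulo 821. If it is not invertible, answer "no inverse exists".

650

gcd(821, 24) by repeated division:
821 = 34×24 + 5
24 = 4×5 + 4
5 = 1×4 + 1
4 = 4×1 + 0
Since gcd(24, 821) = 1, back-substitute to write 1 as a combination:
1 = 5 − 4
1 = −24 + 5·5
1 = 5·821 − 171·24
So 24·(-171) ≡ 1 (mod 821), and -171 ≡ 650 (mod 821).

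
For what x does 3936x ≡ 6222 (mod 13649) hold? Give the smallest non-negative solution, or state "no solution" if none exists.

First find gcd(3936, 13649):
13649 = 3*3936 + 1841
3936 = 2*1841 + 254
1841 = 7*254 + 63
254 = 4*63 + 2
63 = 31*2 + 1
2 = 2*1 + 0
gcd = 1, so a unique solution mod 13649 exists.
Back-substitute for the Bézout coefficients:
1 = 63 − 31·2
1 = −31·254 + 125·63
1 = 125·1841 − 906·254
1 = −906·3936 + 1937·1841
1 = 1937·13649 − 6717·3936
So 3936·(-6717) ≡ 1 (mod 13649), giving 3936⁻¹ ≡ 6932.
x ≡ 3936⁻¹·6222 ≡ 6932·6222 ≡ 64 (mod 13649).

64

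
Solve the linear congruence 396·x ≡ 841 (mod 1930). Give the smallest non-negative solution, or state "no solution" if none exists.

no solution

gcd(396, 1930):
1930 = 4·396 + 346
396 = 1·346 + 50
346 = 6·50 + 46
50 = 1·46 + 4
46 = 11·4 + 2
4 = 2·2 + 0
gcd = 2, but 2 ∤ 841, so the congruence has no solution.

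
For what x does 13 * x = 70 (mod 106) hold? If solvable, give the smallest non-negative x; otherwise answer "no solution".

38

First find gcd(13, 106):
106 = 8×13 + 2
13 = 6×2 + 1
2 = 2×1 + 0
gcd = 1, so a unique solution mod 106 exists.
Back-substitute for the Bézout coefficients:
1 = 13 − 6·2
1 = −6·106 + 49·13
So 13·(49) ≡ 1 (mod 106), giving 13⁻¹ ≡ 49.
x ≡ 13⁻¹·70 ≡ 49·70 ≡ 38 (mod 106).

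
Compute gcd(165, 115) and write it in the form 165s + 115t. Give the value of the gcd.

Apply Euclid's algorithm to 165 and 115:
165 = 1·115 + 50
115 = 2·50 + 15
50 = 3·15 + 5
15 = 3·5 + 0
gcd(165, 115) = 5.
Back-substituting:
5 = 50 − 3·15
5 = −3·115 + 7·50
5 = 7·165 − 10·115
So 5 = (7)·165 + (-10)·115.

5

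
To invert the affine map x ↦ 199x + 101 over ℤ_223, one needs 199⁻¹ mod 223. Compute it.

65

Apply the Euclidean algorithm to 223 and 199:
223 = 1·199 + 24
199 = 8·24 + 7
24 = 3·7 + 3
7 = 2·3 + 1
3 = 3·1 + 0
Since gcd(199, 223) = 1, back-substitute to write 1 as a combination:
1 = 7 − 2·3
1 = −2·24 + 7·7
1 = 7·199 − 58·24
1 = −58·223 + 65·199
So 199·65 ≡ 1 (mod 223).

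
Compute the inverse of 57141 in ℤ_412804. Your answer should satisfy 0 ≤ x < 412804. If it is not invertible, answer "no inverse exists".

Compute gcd(57141, 412804):
412804 = 7*57141 + 12817
57141 = 4*12817 + 5873
12817 = 2*5873 + 1071
5873 = 5*1071 + 518
1071 = 2*518 + 35
518 = 14*35 + 28
35 = 1*28 + 7
28 = 4*7 + 0
gcd(57141, 412804) = 7 ≠ 1, so 57141 has no multiplicative inverse modulo 412804.

no inverse exists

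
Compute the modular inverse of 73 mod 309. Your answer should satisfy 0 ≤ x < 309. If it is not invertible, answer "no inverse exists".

gcd(309, 73) by repeated division:
309 = 4·73 + 17
73 = 4·17 + 5
17 = 3·5 + 2
5 = 2·2 + 1
2 = 2·1 + 0
The gcd is 1. Working backward:
1 = 5 − 2·2
1 = −2·17 + 7·5
1 = 7·73 − 30·17
1 = −30·309 + 127·73
So 73·127 ≡ 1 (mod 309).

127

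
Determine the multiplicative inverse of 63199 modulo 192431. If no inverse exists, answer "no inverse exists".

168462

Run Euclid on (192431, 63199):
192431 = 3*63199 + 2834
63199 = 22*2834 + 851
2834 = 3*851 + 281
851 = 3*281 + 8
281 = 35*8 + 1
8 = 8*1 + 0
Since gcd(63199, 192431) = 1, back-substitute to write 1 as a combination:
1 = 281 − 35·8
1 = −35·851 + 106·281
1 = 106·2834 − 353·851
1 = −353·63199 + 7872·2834
1 = 7872·192431 − 23969·63199
Hence 63199⁻¹ ≡ -23969 ≡ 168462 (mod 192431).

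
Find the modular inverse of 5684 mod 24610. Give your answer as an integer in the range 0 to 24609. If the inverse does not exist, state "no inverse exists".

Euclidean algorithm on 24610, 5684:
24610 = 4×5684 + 1874
5684 = 3×1874 + 62
1874 = 30×62 + 14
62 = 4×14 + 6
14 = 2×6 + 2
6 = 3×2 + 0
gcd(5684, 24610) = 2 ≠ 1, so 5684 has no multiplicative inverse modulo 24610.

no inverse exists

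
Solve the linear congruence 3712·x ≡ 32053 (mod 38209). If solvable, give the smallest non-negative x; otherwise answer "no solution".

First find gcd(3712, 38209):
38209 = 10*3712 + 1089
3712 = 3*1089 + 445
1089 = 2*445 + 199
445 = 2*199 + 47
199 = 4*47 + 11
47 = 4*11 + 3
11 = 3*3 + 2
3 = 1*2 + 1
2 = 2*1 + 0
gcd = 1, so a unique solution mod 38209 exists.
Back-substitute for the Bézout coefficients:
1 = 3 − 2
1 = −11 + 4·3
1 = 4·47 − 17·11
1 = −17·199 + 72·47
1 = 72·445 − 161·199
1 = −161·1089 + 394·445
1 = 394·3712 − 1343·1089
1 = −1343·38209 + 13824·3712
So 3712·(13824) ≡ 1 (mod 38209), giving 3712⁻¹ ≡ 13824.
x ≡ 3712⁻¹·32053 ≡ 13824·32053 ≡ 29108 (mod 38209).

29108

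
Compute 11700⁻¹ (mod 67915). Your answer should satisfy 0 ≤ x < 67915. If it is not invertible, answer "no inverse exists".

no inverse exists

Euclidean algorithm on 67915, 11700:
67915 = 5×11700 + 9415
11700 = 1×9415 + 2285
9415 = 4×2285 + 275
2285 = 8×275 + 85
275 = 3×85 + 20
85 = 4×20 + 5
20 = 4×5 + 0
Since gcd = 5 > 1, 11700 is not a unit mod 67915.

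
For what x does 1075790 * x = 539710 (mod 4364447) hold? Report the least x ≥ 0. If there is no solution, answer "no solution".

First find gcd(1075790, 4364447):
4364447 = 4·1075790 + 61287
1075790 = 17·61287 + 33911
61287 = 1·33911 + 27376
33911 = 1·27376 + 6535
27376 = 4·6535 + 1236
6535 = 5·1236 + 355
1236 = 3·355 + 171
355 = 2·171 + 13
171 = 13·13 + 2
13 = 6·2 + 1
2 = 2·1 + 0
gcd = 1, so a unique solution mod 4364447 exists.
Back-substitute for the Bézout coefficients:
1 = 13 − 6·2
1 = −6·171 + 79·13
1 = 79·355 − 164·171
1 = −164·1236 + 571·355
1 = 571·6535 − 3019·1236
1 = −3019·27376 + 12647·6535
1 = 12647·33911 − 15666·27376
1 = −15666·61287 + 28313·33911
1 = 28313·1075790 − 496987·61287
1 = −496987·4364447 + 2016261·1075790
So 1075790·(2016261) ≡ 1 (mod 4364447), giving 1075790⁻¹ ≡ 2016261.
x ≡ 1075790⁻¹·539710 ≡ 2016261·539710 ≡ 4289353 (mod 4364447).

4289353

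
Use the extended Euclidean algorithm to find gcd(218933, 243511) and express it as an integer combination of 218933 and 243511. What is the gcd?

1

Apply Euclid's algorithm to 243511 and 218933:
243511 = 1·218933 + 24578
218933 = 8·24578 + 22309
24578 = 1·22309 + 2269
22309 = 9·2269 + 1888
2269 = 1·1888 + 381
1888 = 4·381 + 364
381 = 1·364 + 17
364 = 21·17 + 7
17 = 2·7 + 3
7 = 2·3 + 1
3 = 3·1 + 0
gcd(218933, 243511) = 1.
Express as a combination:
1 = 7 − 2·3
1 = −2·17 + 5·7
1 = 5·364 − 107·17
1 = −107·381 + 112·364
1 = 112·1888 − 555·381
1 = −555·2269 + 667·1888
1 = 667·22309 − 6558·2269
1 = −6558·24578 + 7225·22309
1 = 7225·218933 − 64358·24578
1 = −64358·243511 + 71583·218933
So 1 = (-64358)·243511 + (71583)·218933.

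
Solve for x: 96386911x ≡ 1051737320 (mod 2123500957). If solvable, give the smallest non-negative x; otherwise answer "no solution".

First find gcd(96386911, 2123500957):
2123500957 = 22*96386911 + 2988915
96386911 = 32*2988915 + 741631
2988915 = 4*741631 + 22391
741631 = 33*22391 + 2728
22391 = 8*2728 + 567
2728 = 4*567 + 460
567 = 1*460 + 107
460 = 4*107 + 32
107 = 3*32 + 11
32 = 2*11 + 10
11 = 1*10 + 1
10 = 10*1 + 0
gcd = 1, so a unique solution mod 2123500957 exists.
Back-substitute for the Bézout coefficients:
1 = 11 − 10
1 = −32 + 3·11
1 = 3·107 − 10·32
1 = −10·460 + 43·107
1 = 43·567 − 53·460
1 = −53·2728 + 255·567
1 = 255·22391 − 2093·2728
1 = −2093·741631 + 69324·22391
1 = 69324·2988915 − 279389·741631
1 = −279389·96386911 + 9009772·2988915
1 = 9009772·2123500957 − 198494373·96386911
So 96386911·(-198494373) ≡ 1 (mod 2123500957), giving 96386911⁻¹ ≡ 1925006584.
x ≡ 96386911⁻¹·1051737320 ≡ 1925006584·1051737320 ≡ 130723782 (mod 2123500957).

130723782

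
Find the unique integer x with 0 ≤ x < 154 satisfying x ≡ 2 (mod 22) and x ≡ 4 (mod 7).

46

Write x = 2 + 22·k. Then 22·k ≡ 4 − 2 ≡ 2 (mod 7).
Need 22⁻¹ mod 7. Extended Euclid on (7, 1):
7 = 7*1 + 0
22⁻¹ ≡ 1 (mod 7), so k ≡ 1·2 ≡ 2 (mod 7).
x = 2 + 22·2 = 46.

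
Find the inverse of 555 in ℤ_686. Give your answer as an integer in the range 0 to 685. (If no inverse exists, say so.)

487

Extended Euclidean algorithm:
686 = 1·555 + 131
555 = 4·131 + 31
131 = 4·31 + 7
31 = 4·7 + 3
7 = 2·3 + 1
3 = 3·1 + 0
Since gcd(555, 686) = 1, back-substitute to write 1 as a combination:
1 = 7 − 2·3
1 = −2·31 + 9·7
1 = 9·131 − 38·31
1 = −38·555 + 161·131
1 = 161·686 − 199·555
So 555·(-199) ≡ 1 (mod 686), and -199 ≡ 487 (mod 686).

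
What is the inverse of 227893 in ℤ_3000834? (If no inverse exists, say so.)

2012227

gcd(3000834, 227893) by repeated division:
3000834 = 13·227893 + 38225
227893 = 5·38225 + 36768
38225 = 1·36768 + 1457
36768 = 25·1457 + 343
1457 = 4·343 + 85
343 = 4·85 + 3
85 = 28·3 + 1
3 = 3·1 + 0
The gcd is 1. Working backward:
1 = 85 − 28·3
1 = −28·343 + 113·85
1 = 113·1457 − 480·343
1 = −480·36768 + 12113·1457
1 = 12113·38225 − 12593·36768
1 = −12593·227893 + 75078·38225
1 = 75078·3000834 − 988607·227893
Hence 227893⁻¹ ≡ -988607 ≡ 2012227 (mod 3000834).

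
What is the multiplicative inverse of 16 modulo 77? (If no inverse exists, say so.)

53

gcd(77, 16) by repeated division:
77 = 4×16 + 13
16 = 1×13 + 3
13 = 4×3 + 1
3 = 3×1 + 0
Since gcd(16, 77) = 1, back-substitute to write 1 as a combination:
1 = 13 − 4·3
1 = −4·16 + 5·13
1 = 5·77 − 24·16
So 16·(-24) ≡ 1 (mod 77), and -24 ≡ 53 (mod 77).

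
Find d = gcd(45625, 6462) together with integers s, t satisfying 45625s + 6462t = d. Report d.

Repeated division:
45625 = 7*6462 + 391
6462 = 16*391 + 206
391 = 1*206 + 185
206 = 1*185 + 21
185 = 8*21 + 17
21 = 1*17 + 4
17 = 4*4 + 1
4 = 4*1 + 0
gcd(45625, 6462) = 1.
Working backward:
1 = 17 − 4·4
1 = −4·21 + 5·17
1 = 5·185 − 44·21
1 = −44·206 + 49·185
1 = 49·391 − 93·206
1 = −93·6462 + 1537·391
1 = 1537·45625 − 10852·6462
So 1 = (1537)·45625 + (-10852)·6462.

1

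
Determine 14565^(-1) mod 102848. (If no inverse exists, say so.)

24877

Apply the Euclidean algorithm to 102848 and 14565:
102848 = 7*14565 + 893
14565 = 16*893 + 277
893 = 3*277 + 62
277 = 4*62 + 29
62 = 2*29 + 4
29 = 7*4 + 1
4 = 4*1 + 0
The gcd is 1. Working backward:
1 = 29 − 7·4
1 = −7·62 + 15·29
1 = 15·277 − 67·62
1 = −67·893 + 216·277
1 = 216·14565 − 3523·893
1 = −3523·102848 + 24877·14565
So 14565·24877 ≡ 1 (mod 102848).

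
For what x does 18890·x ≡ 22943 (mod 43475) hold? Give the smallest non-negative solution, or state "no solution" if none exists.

no solution

gcd(18890, 43475):
43475 = 2·18890 + 5695
18890 = 3·5695 + 1805
5695 = 3·1805 + 280
1805 = 6·280 + 125
280 = 2·125 + 30
125 = 4·30 + 5
30 = 6·5 + 0
gcd = 5, but 5 ∤ 22943, so the congruence has no solution.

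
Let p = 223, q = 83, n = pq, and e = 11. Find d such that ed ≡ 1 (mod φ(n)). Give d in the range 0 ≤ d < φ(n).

1655

φ(n) = (p−1)(q−1) = 222·82 = 18204.
Need d with 11·d ≡ 1 (mod 18204). Apply the extended Euclidean algorithm:
18204 = 1654×11 + 10
11 = 1×10 + 1
10 = 10×1 + 0
Back-substitute:
1 = 11 − 10
1 = −18204 + 1655·11
So 11·1655 ≡ 1 (mod 18204), hence d = 1655.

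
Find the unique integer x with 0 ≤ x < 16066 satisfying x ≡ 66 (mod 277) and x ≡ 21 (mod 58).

15855

Write x = 66 + 277·k. Then 277·k ≡ 21 − 66 ≡ 13 (mod 58).
Need 277⁻¹ mod 58. Extended Euclid on (58, 45):
58 = 1×45 + 13
45 = 3×13 + 6
13 = 2×6 + 1
6 = 6×1 + 0
Back-substitute:
1 = 13 − 2·6
1 = −2·45 + 7·13
1 = 7·58 − 9·45
277⁻¹ ≡ 49 (mod 58), so k ≡ 49·13 ≡ 57 (mod 58).
x = 66 + 277·57 = 15855.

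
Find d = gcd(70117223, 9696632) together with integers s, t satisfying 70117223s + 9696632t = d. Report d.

11

Euclidean algorithm:
70117223 = 7·9696632 + 2240799
9696632 = 4·2240799 + 733436
2240799 = 3·733436 + 40491
733436 = 18·40491 + 4598
40491 = 8·4598 + 3707
4598 = 1·3707 + 891
3707 = 4·891 + 143
891 = 6·143 + 33
143 = 4·33 + 11
33 = 3·11 + 0
gcd(70117223, 9696632) = 11.
Working backward:
11 = 143 − 4·33
11 = −4·891 + 25·143
11 = 25·3707 − 104·891
11 = −104·4598 + 129·3707
11 = 129·40491 − 1136·4598
11 = −1136·733436 + 20577·40491
11 = 20577·2240799 − 62867·733436
11 = −62867·9696632 + 272045·2240799
11 = 272045·70117223 − 1967182·9696632
So 11 = (272045)·70117223 + (-1967182)·9696632.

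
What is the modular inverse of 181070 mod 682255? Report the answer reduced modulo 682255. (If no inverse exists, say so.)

Compute gcd(181070, 682255):
682255 = 3×181070 + 139045
181070 = 1×139045 + 42025
139045 = 3×42025 + 12970
42025 = 3×12970 + 3115
12970 = 4×3115 + 510
3115 = 6×510 + 55
510 = 9×55 + 15
55 = 3×15 + 10
15 = 1×10 + 5
10 = 2×5 + 0
Since gcd = 5 > 1, 181070 is not a unit mod 682255.

no inverse exists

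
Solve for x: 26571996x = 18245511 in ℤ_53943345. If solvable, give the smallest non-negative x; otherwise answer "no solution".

1800556

First find gcd(26571996, 53943345):
53943345 = 2×26571996 + 799353
26571996 = 33×799353 + 193347
799353 = 4×193347 + 25965
193347 = 7×25965 + 11592
25965 = 2×11592 + 2781
11592 = 4×2781 + 468
2781 = 5×468 + 441
468 = 1×441 + 27
441 = 16×27 + 9
27 = 3×9 + 0
gcd = 9 and 9 | 18245511, so solutions exist. Divide through by 9: 2952444x ≡ 2027279 (mod 5993705).
Now find 2952444⁻¹ mod 5993705:
5993705 = 2·2952444 + 88817
2952444 = 33·88817 + 21483
88817 = 4·21483 + 2885
21483 = 7·2885 + 1288
2885 = 2·1288 + 309
1288 = 4·309 + 52
309 = 5·52 + 49
52 = 1·49 + 3
49 = 16·3 + 1
3 = 3·1 + 0
Back-substitute:
1 = 49 − 16·3
1 = −16·52 + 17·49
1 = 17·309 − 101·52
1 = −101·1288 + 421·309
1 = 421·2885 − 943·1288
1 = −943·21483 + 7022·2885
1 = 7022·88817 − 29031·21483
1 = −29031·2952444 + 965045·88817
1 = 965045·5993705 − 1959121·2952444
So 2952444·(-1959121) ≡ 1 (mod 5993705), i.e. 2952444⁻¹ ≡ 4034584.
Then x ≡ 4034584·2027279 ≡ 1800556 (mod 5993705); the smallest non-negative solution is x = 1800556.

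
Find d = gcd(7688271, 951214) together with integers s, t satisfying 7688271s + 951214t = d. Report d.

1

Repeated division:
7688271 = 8*951214 + 78559
951214 = 12*78559 + 8506
78559 = 9*8506 + 2005
8506 = 4*2005 + 486
2005 = 4*486 + 61
486 = 7*61 + 59
61 = 1*59 + 2
59 = 29*2 + 1
2 = 2*1 + 0
gcd(7688271, 951214) = 1.
Back-substituting:
1 = 59 − 29·2
1 = −29·61 + 30·59
1 = 30·486 − 239·61
1 = −239·2005 + 986·486
1 = 986·8506 − 4183·2005
1 = −4183·78559 + 38633·8506
1 = 38633·951214 − 467779·78559
1 = −467779·7688271 + 3780865·951214
So 1 = (-467779)·7688271 + (3780865)·951214.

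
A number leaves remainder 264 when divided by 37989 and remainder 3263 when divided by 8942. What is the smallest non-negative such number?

Write x = 264 + 37989·k. Then 37989·k ≡ 3263 − 264 ≡ 2999 (mod 8942).
Need 37989⁻¹ mod 8942. Extended Euclid on (8942, 2221):
8942 = 4·2221 + 58
2221 = 38·58 + 17
58 = 3·17 + 7
17 = 2·7 + 3
7 = 2·3 + 1
3 = 3·1 + 0
Back-substitute:
1 = 7 − 2·3
1 = −2·17 + 5·7
1 = 5·58 − 17·17
1 = −17·2221 + 651·58
1 = 651·8942 − 2621·2221
37989⁻¹ ≡ 6321 (mod 8942), so k ≡ 6321·2999 ≡ 8581 (mod 8942).
x = 264 + 37989·8581 = 325983873.

325983873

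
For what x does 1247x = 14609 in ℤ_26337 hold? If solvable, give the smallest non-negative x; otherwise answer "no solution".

14986

First find gcd(1247, 26337):
26337 = 21·1247 + 150
1247 = 8·150 + 47
150 = 3·47 + 9
47 = 5·9 + 2
9 = 4·2 + 1
2 = 2·1 + 0
gcd = 1, so a unique solution mod 26337 exists.
Back-substitute for the Bézout coefficients:
1 = 9 − 4·2
1 = −4·47 + 21·9
1 = 21·150 − 67·47
1 = −67·1247 + 557·150
1 = 557·26337 − 11764·1247
So 1247·(-11764) ≡ 1 (mod 26337), giving 1247⁻¹ ≡ 14573.
x ≡ 1247⁻¹·14609 ≡ 14573·14609 ≡ 14986 (mod 26337).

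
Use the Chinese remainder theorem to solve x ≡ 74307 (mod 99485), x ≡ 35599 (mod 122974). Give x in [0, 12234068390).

Write x = 74307 + 99485·k. Then 99485·k ≡ 35599 − 74307 ≡ 84266 (mod 122974).
Need 99485⁻¹ mod 122974. Extended Euclid on (122974, 99485):
122974 = 1×99485 + 23489
99485 = 4×23489 + 5529
23489 = 4×5529 + 1373
5529 = 4×1373 + 37
1373 = 37×37 + 4
37 = 9×4 + 1
4 = 4×1 + 0
Back-substitute:
1 = 37 − 9·4
1 = −9·1373 + 334·37
1 = 334·5529 − 1345·1373
1 = −1345·23489 + 5714·5529
1 = 5714·99485 − 24201·23489
1 = −24201·122974 + 29915·99485
99485⁻¹ ≡ 29915 (mod 122974), so k ≡ 29915·84266 ≡ 96338 (mod 122974).
x = 74307 + 99485·96338 = 9584260237.

9584260237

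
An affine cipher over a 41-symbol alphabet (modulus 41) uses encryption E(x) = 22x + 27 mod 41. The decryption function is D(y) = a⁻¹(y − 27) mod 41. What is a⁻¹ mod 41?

gcd(41, 22) by repeated division:
41 = 1*22 + 19
22 = 1*19 + 3
19 = 6*3 + 1
3 = 3*1 + 0
The gcd is 1. Working backward:
1 = 19 − 6·3
1 = −6·22 + 7·19
1 = 7·41 − 13·22
So 22·(-13) ≡ 1 (mod 41), and -13 ≡ 28 (mod 41).

28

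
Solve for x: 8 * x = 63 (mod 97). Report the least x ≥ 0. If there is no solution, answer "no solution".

20

First find gcd(8, 97):
97 = 12*8 + 1
8 = 8*1 + 0
gcd = 1, so a unique solution mod 97 exists.
Back-substitute for the Bézout coefficients:
1 = 97 − 12·8
So 8·(-12) ≡ 1 (mod 97), giving 8⁻¹ ≡ 85.
x ≡ 8⁻¹·63 ≡ 85·63 ≡ 20 (mod 97).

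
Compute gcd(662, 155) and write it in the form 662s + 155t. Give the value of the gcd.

Apply Euclid's algorithm to 662 and 155:
662 = 4·155 + 42
155 = 3·42 + 29
42 = 1·29 + 13
29 = 2·13 + 3
13 = 4·3 + 1
3 = 3·1 + 0
gcd(662, 155) = 1.
Working backward:
1 = 13 − 4·3
1 = −4·29 + 9·13
1 = 9·42 − 13·29
1 = −13·155 + 48·42
1 = 48·662 − 205·155
So 1 = (48)·662 + (-205)·155.

1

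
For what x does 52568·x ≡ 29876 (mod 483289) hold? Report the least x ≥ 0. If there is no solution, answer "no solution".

First find gcd(52568, 483289):
483289 = 9*52568 + 10177
52568 = 5*10177 + 1683
10177 = 6*1683 + 79
1683 = 21*79 + 24
79 = 3*24 + 7
24 = 3*7 + 3
7 = 2*3 + 1
3 = 3*1 + 0
gcd = 1, so a unique solution mod 483289 exists.
Back-substitute for the Bézout coefficients:
1 = 7 − 2·3
1 = −2·24 + 7·7
1 = 7·79 − 23·24
1 = −23·1683 + 490·79
1 = 490·10177 − 2963·1683
1 = −2963·52568 + 15305·10177
1 = 15305·483289 − 140708·52568
So 52568·(-140708) ≡ 1 (mod 483289), giving 52568⁻¹ ≡ 342581.
x ≡ 52568⁻¹·29876 ≡ 342581·29876 ≡ 338803 (mod 483289).

338803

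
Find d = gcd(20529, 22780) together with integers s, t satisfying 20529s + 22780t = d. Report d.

Apply Euclid's algorithm to 22780 and 20529:
22780 = 1×20529 + 2251
20529 = 9×2251 + 270
2251 = 8×270 + 91
270 = 2×91 + 88
91 = 1×88 + 3
88 = 29×3 + 1
3 = 3×1 + 0
gcd(20529, 22780) = 1.
Back-substituting:
1 = 88 − 29·3
1 = −29·91 + 30·88
1 = 30·270 − 89·91
1 = −89·2251 + 742·270
1 = 742·20529 − 6767·2251
1 = −6767·22780 + 7509·20529
So 1 = (-6767)·22780 + (7509)·20529.

1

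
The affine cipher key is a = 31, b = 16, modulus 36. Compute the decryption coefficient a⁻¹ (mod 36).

Extended Euclidean algorithm:
36 = 1*31 + 5
31 = 6*5 + 1
5 = 5*1 + 0
gcd = 1, so the inverse exists. Back-substitute:
1 = 31 − 6·5
1 = −6·36 + 7·31
So 31·7 ≡ 1 (mod 36).

7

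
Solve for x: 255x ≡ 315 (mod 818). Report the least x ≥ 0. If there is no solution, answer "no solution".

723

First find gcd(255, 818):
818 = 3*255 + 53
255 = 4*53 + 43
53 = 1*43 + 10
43 = 4*10 + 3
10 = 3*3 + 1
3 = 3*1 + 0
gcd = 1, so a unique solution mod 818 exists.
Back-substitute for the Bézout coefficients:
1 = 10 − 3·3
1 = −3·43 + 13·10
1 = 13·53 − 16·43
1 = −16·255 + 77·53
1 = 77·818 − 247·255
So 255·(-247) ≡ 1 (mod 818), giving 255⁻¹ ≡ 571.
x ≡ 255⁻¹·315 ≡ 571·315 ≡ 723 (mod 818).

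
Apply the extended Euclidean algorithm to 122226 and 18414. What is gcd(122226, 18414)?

Apply Euclid's algorithm to 122226 and 18414:
122226 = 6·18414 + 11742
18414 = 1·11742 + 6672
11742 = 1·6672 + 5070
6672 = 1·5070 + 1602
5070 = 3·1602 + 264
1602 = 6·264 + 18
264 = 14·18 + 12
18 = 1·12 + 6
12 = 2·6 + 0
gcd(122226, 18414) = 6.
Express as a combination:
6 = 18 − 12
6 = −264 + 15·18
6 = 15·1602 − 91·264
6 = −91·5070 + 288·1602
6 = 288·6672 − 379·5070
6 = −379·11742 + 667·6672
6 = 667·18414 − 1046·11742
6 = −1046·122226 + 6943·18414
So 6 = (-1046)·122226 + (6943)·18414.

6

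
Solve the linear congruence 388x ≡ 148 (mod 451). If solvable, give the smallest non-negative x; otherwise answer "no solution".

First find gcd(388, 451):
451 = 1×388 + 63
388 = 6×63 + 10
63 = 6×10 + 3
10 = 3×3 + 1
3 = 3×1 + 0
gcd = 1, so a unique solution mod 451 exists.
Back-substitute for the Bézout coefficients:
1 = 10 − 3·3
1 = −3·63 + 19·10
1 = 19·388 − 117·63
1 = −117·451 + 136·388
So 388·(136) ≡ 1 (mod 451), giving 388⁻¹ ≡ 136.
x ≡ 388⁻¹·148 ≡ 136·148 ≡ 284 (mod 451).

284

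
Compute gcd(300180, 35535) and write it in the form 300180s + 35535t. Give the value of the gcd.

Repeated division:
300180 = 8*35535 + 15900
35535 = 2*15900 + 3735
15900 = 4*3735 + 960
3735 = 3*960 + 855
960 = 1*855 + 105
855 = 8*105 + 15
105 = 7*15 + 0
gcd(300180, 35535) = 15.
Back-substituting:
15 = 855 − 8·105
15 = −8·960 + 9·855
15 = 9·3735 − 35·960
15 = −35·15900 + 149·3735
15 = 149·35535 − 333·15900
15 = −333·300180 + 2813·35535
So 15 = (-333)·300180 + (2813)·35535.

15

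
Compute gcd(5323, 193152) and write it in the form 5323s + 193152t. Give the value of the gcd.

Euclidean algorithm:
193152 = 36*5323 + 1524
5323 = 3*1524 + 751
1524 = 2*751 + 22
751 = 34*22 + 3
22 = 7*3 + 1
3 = 3*1 + 0
gcd(5323, 193152) = 1.
Back-substituting:
1 = 22 − 7·3
1 = −7·751 + 239·22
1 = 239·1524 − 485·751
1 = −485·5323 + 1694·1524
1 = 1694·193152 − 61469·5323
So 1 = (1694)·193152 + (-61469)·5323.

1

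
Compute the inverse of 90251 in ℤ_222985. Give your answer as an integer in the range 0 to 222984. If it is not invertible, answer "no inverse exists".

no inverse exists

Compute gcd(90251, 222985):
222985 = 2·90251 + 42483
90251 = 2·42483 + 5285
42483 = 8·5285 + 203
5285 = 26·203 + 7
203 = 29·7 + 0
Since gcd = 7 > 1, 90251 is not a unit mod 222985.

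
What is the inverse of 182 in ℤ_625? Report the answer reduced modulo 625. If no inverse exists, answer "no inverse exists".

Run Euclid on (625, 182):
625 = 3·182 + 79
182 = 2·79 + 24
79 = 3·24 + 7
24 = 3·7 + 3
7 = 2·3 + 1
3 = 3·1 + 0
Since gcd(182, 625) = 1, back-substitute to write 1 as a combination:
1 = 7 − 2·3
1 = −2·24 + 7·7
1 = 7·79 − 23·24
1 = −23·182 + 53·79
1 = 53·625 − 182·182
Thus 182·(-182) ≡ 1 (mod 625); reducing, -182 mod 625 = 443.

443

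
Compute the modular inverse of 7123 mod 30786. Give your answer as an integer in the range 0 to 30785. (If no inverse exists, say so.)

27337

Apply the Euclidean algorithm to 30786 and 7123:
30786 = 4·7123 + 2294
7123 = 3·2294 + 241
2294 = 9·241 + 125
241 = 1·125 + 116
125 = 1·116 + 9
116 = 12·9 + 8
9 = 1·8 + 1
8 = 8·1 + 0
The gcd is 1. Working backward:
1 = 9 − 8
1 = −116 + 13·9
1 = 13·125 − 14·116
1 = −14·241 + 27·125
1 = 27·2294 − 257·241
1 = −257·7123 + 798·2294
1 = 798·30786 − 3449·7123
Thus 7123·(-3449) ≡ 1 (mod 30786); reducing, -3449 mod 30786 = 27337.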